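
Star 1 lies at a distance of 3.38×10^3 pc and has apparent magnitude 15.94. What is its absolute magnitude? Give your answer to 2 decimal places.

M = m − 5 log₁₀(d/10 pc) = 15.94 − 5 log₁₀(3.38×10^3/10)
  = 15.94 − 5 × 2.529 = 15.94 − 12.64 = 3.30.

3.30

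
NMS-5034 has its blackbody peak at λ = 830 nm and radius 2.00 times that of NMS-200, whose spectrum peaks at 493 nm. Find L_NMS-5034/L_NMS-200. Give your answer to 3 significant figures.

0.498

Wien's law gives T ∝ 1/λ_max, so T_NMS-5034/T_NMS-200 = λ_NMS-200/λ_NMS-5034 = 493/830 = 0.5940.
Then L ∝ R²T⁴ gives L_NMS-5034/L_NMS-200 = (2.00)² × (0.5940)⁴ = 4.000 × 0.1245 = 0.4979.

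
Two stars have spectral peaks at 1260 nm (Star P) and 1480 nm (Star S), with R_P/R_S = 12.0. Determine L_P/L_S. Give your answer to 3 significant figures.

274

Wien's law gives T ∝ 1/λ_max, so T_P/T_S = λ_S/λ_P = 1480/1260 = 1.175.
Then L ∝ R²T⁴ gives L_P/L_S = (12.0)² × (1.175)⁴ = 144.0 × 1.904 = 274.1.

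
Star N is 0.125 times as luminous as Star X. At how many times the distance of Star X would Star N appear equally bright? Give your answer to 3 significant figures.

Equal flux requires L_N/d_N² = L_X/d_X², so d_N/d_X = √(L_N/L_X)
= √(0.125) = 0.3536.

0.354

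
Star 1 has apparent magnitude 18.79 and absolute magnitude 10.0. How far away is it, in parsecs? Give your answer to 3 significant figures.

573 pc

m − M = 5 log₁₀(d/10 pc)
18.79 − (10.0) = 8.79 = 5 log₁₀(d/10)
d = 10 × 10^(8.79/5) = 10 × 10^1.758 = 572.8 pc.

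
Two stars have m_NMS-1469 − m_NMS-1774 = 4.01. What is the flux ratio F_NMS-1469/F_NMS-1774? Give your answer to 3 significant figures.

F_NMS-1469/F_NMS-1774 = 10^(−(m_NMS-1469 − m_NMS-1774)/2.5) = 10^(-4.01/2.5) = 10^-1.604 = 0.02489.

0.0249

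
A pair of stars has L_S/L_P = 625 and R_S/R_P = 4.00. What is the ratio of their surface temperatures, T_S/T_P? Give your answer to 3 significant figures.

L ∝ R²T⁴ gives T ∝ (L/R²)^(1/4), so
T_S/T_P = (625 / 4.00²)^(1/4) = (39.06)^(1/4) = 2.500.

2.50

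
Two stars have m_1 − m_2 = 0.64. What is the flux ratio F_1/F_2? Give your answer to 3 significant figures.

0.555

F_1/F_2 = 10^(−(m_1 − m_2)/2.5) = 10^(-0.64/2.5) = 10^-0.256 = 0.5546.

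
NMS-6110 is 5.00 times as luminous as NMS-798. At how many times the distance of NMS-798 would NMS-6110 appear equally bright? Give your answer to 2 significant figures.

Equal flux requires L_NMS-6110/d_NMS-6110² = L_NMS-798/d_NMS-798², so d_NMS-6110/d_NMS-798 = √(L_NMS-6110/L_NMS-798)
= √(5.00) = 2.236.

2.2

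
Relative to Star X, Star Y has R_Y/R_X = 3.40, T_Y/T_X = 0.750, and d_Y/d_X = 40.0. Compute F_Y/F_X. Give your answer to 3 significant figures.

0.00229

L_Y/L_X = (R_Y/R_X)²(T_Y/T_X)⁴ = (3.40)² × (0.750)⁴ = 3.658.
F_Y/F_X = (L_Y/L_X)/(d_Y/d_X)² = 3.658 / (40.0)² = 0.002286.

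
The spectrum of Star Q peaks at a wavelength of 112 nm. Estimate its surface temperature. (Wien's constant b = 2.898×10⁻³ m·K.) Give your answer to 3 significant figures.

T = b/λ_max = 2.898×10⁻³ / (112×10⁻⁹) = 2.587×10^4 K.

2.59×10^4 K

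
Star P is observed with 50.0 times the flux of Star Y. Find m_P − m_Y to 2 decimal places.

-4.25

m_P − m_Y = −2.5 log₁₀(F_P/F_Y) = −2.5 log₁₀(50.0) = −2.5 × (1.699) = -4.247.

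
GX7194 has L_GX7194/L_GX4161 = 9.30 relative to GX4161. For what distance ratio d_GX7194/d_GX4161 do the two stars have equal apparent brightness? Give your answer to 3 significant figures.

3.05

Equal flux requires L_GX7194/d_GX7194² = L_GX4161/d_GX4161², so d_GX7194/d_GX4161 = √(L_GX7194/L_GX4161)
= √(9.30) = 3.050.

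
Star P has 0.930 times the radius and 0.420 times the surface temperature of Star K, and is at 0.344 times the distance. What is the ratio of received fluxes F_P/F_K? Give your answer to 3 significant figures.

L_P/L_K = (R_P/R_K)²(T_P/T_K)⁴ = (0.930)² × (0.420)⁴ = 0.02691.
F_P/F_K = (L_P/L_K)/(d_P/d_K)² = 0.02691 / (0.344)² = 0.2274.

0.227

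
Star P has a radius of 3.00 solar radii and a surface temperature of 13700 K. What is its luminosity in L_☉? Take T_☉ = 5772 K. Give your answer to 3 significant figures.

L/L_☉ = (R/R_☉)² (T/T_☉)⁴ = (3.00)² × (13700/5772)⁴
       = 9.000 × (2.374)⁴ = 9.000 × 31.74 = 285.6.

286 L_☉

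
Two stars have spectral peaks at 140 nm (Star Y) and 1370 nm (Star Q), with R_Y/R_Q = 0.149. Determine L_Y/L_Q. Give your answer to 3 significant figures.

204

Wien's law gives T ∝ 1/λ_max, so T_Y/T_Q = λ_Q/λ_Y = 1370/140 = 9.786.
Then L ∝ R²T⁴ gives L_Y/L_Q = (0.149)² × (9.786)⁴ = 0.02220 × 9170 = 203.6.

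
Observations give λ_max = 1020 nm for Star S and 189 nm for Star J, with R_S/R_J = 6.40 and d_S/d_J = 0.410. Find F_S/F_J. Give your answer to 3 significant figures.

0.287

Wien's law: T_S/T_J = λ_J/λ_S = 189/1020 = 0.1853.
L_S/L_J = (R_S/R_J)²(T_S/T_J)⁴ = (6.40)²(0.1853)⁴ = 0.04828.
F_S/F_J = (L_S/L_J)/(d_S/d_J)² = 0.04828/(0.410)² = 0.2872.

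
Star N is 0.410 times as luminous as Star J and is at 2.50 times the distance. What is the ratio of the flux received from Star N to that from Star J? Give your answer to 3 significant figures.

F = L/(4πd²), so F_N/F_J = (L_N/L_J) / (d_N/d_J)²
= 0.410 / (2.50)² = 0.410 / 6.250 = 0.06560.

0.0656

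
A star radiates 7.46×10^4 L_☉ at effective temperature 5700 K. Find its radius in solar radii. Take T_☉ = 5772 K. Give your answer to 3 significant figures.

R/R_☉ = √(L/L_☉) / (T/T_☉)² = √(7.46×10^4) / (0.9875)²
       = 273.1 / 0.9752 = 280.1.

280 solar radii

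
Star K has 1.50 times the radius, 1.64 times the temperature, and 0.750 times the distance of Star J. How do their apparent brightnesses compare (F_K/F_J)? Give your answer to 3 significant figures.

28.9

L_K/L_J = (R_K/R_J)²(T_K/T_J)⁴ = (1.50)² × (1.64)⁴ = 16.28.
F_K/F_J = (L_K/L_J)/(d_K/d_J)² = 16.28 / (0.750)² = 28.94.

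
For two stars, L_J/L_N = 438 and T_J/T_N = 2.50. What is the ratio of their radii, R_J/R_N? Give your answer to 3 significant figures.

3.35

L ∝ R²T⁴ gives R ∝ √L / T², so
R_J/R_N = √(438) / (2.50)² = 20.93 / 6.250 = 3.349.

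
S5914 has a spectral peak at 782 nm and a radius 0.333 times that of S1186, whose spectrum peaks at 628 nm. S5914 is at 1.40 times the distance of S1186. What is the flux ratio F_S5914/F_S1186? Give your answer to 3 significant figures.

0.0235

Wien's law: T_S5914/T_S1186 = λ_S1186/λ_S5914 = 628/782 = 0.8031.
L_S5914/L_S1186 = (R_S5914/R_S1186)²(T_S5914/T_S1186)⁴ = (0.333)²(0.8031)⁴ = 0.04612.
F_S5914/F_S1186 = (L_S5914/L_S1186)/(d_S5914/d_S1186)² = 0.04612/(1.40)² = 0.02353.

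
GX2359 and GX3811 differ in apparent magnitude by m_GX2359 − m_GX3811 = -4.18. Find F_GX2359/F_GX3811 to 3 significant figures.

47.0

F_GX2359/F_GX3811 = 10^(−(m_GX2359 − m_GX3811)/2.5) = 10^(4.18/2.5) = 10^1.672 = 46.99.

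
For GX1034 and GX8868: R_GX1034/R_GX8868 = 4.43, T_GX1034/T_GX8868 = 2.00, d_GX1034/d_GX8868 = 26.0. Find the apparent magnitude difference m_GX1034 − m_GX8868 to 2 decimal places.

0.83

L_GX1034/L_GX8868 = (4.43)²(2.00)⁴ = 314.0.
F_GX1034/F_GX8868 = (L_GX1034/L_GX8868)/(d_GX1034/d_GX8868)² = 314.0/676.0 = 0.4645.
m_GX1034 − m_GX8868 = −2.5 log₁₀(0.4645) = 0.83.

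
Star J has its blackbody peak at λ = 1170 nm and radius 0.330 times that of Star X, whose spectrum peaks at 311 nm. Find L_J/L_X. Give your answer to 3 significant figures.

Wien's law gives T ∝ 1/λ_max, so T_J/T_X = λ_X/λ_J = 311/1170 = 0.2658.
Then L ∝ R²T⁴ gives L_J/L_X = (0.330)² × (0.2658)⁴ = 0.1089 × 0.004992 = 5.437×10^-4.

5.44×10^-4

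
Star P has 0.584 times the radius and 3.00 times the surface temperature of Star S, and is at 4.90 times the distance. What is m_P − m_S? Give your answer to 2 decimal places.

L_P/L_S = (0.584)²(3.00)⁴ = 27.63.
F_P/F_S = (L_P/L_S)/(d_P/d_S)² = 27.63/24.01 = 1.151.
m_P − m_S = −2.5 log₁₀(1.151) = -0.15.

-0.15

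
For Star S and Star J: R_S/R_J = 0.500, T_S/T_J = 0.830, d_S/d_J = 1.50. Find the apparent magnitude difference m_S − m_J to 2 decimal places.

3.19

L_S/L_J = (0.500)²(0.830)⁴ = 0.1186.
F_S/F_J = (L_S/L_J)/(d_S/d_J)² = 0.1186/2.250 = 0.05273.
m_S − m_J = −2.5 log₁₀(0.05273) = 3.19.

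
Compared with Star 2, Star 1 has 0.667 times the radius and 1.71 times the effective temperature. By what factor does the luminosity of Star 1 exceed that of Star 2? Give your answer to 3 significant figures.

3.80

From the Stefan–Boltzmann law, L ∝ R²T⁴, so
L_1/L_2 = (R_1/R_2)² (T_1/T_2)⁴ = (0.667)² × (1.71)⁴ = 0.4449 × 8.550 = 3.804.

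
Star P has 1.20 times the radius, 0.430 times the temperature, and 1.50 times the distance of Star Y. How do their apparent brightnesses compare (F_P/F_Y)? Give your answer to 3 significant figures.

0.0219

L_P/L_Y = (R_P/R_Y)²(T_P/T_Y)⁴ = (1.20)² × (0.430)⁴ = 0.04923.
F_P/F_Y = (L_P/L_Y)/(d_P/d_Y)² = 0.04923 / (1.50)² = 0.02188.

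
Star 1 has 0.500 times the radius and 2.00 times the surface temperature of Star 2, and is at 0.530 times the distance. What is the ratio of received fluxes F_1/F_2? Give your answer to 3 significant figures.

14.2

L_1/L_2 = (R_1/R_2)²(T_1/T_2)⁴ = (0.500)² × (2.00)⁴ = 4.000.
F_1/F_2 = (L_1/L_2)/(d_1/d_2)² = 4.000 / (0.530)² = 14.24.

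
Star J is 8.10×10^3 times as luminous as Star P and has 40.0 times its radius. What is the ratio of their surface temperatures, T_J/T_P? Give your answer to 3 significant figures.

1.50

L ∝ R²T⁴ gives T ∝ (L/R²)^(1/4), so
T_J/T_P = (8.10×10^3 / 40.0²)^(1/4) = (5.062)^(1/4) = 1.500.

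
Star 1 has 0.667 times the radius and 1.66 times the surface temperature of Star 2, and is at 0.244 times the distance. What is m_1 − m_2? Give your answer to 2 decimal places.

L_1/L_2 = (0.667)²(1.66)⁴ = 3.378.
F_1/F_2 = (L_1/L_2)/(d_1/d_2)² = 3.378/0.05954 = 56.74.
m_1 − m_2 = −2.5 log₁₀(56.74) = -4.38.

-4.38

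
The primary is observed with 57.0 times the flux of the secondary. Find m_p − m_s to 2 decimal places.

m_p − m_s = −2.5 log₁₀(F_p/F_s) = −2.5 log₁₀(57.0) = −2.5 × (1.756) = -4.390.

-4.39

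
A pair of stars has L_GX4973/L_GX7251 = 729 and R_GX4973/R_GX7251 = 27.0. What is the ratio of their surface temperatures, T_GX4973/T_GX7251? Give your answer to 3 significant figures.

1.00

L ∝ R²T⁴ gives T ∝ (L/R²)^(1/4), so
T_GX4973/T_GX7251 = (729 / 27.0²)^(1/4) = (1.000)^(1/4) = 1.000.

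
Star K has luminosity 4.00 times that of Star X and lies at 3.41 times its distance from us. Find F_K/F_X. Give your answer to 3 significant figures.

0.344

F = L/(4πd²), so F_K/F_X = (L_K/L_X) / (d_K/d_X)²
= 4.00 / (3.41)² = 4.00 / 11.63 = 0.3440.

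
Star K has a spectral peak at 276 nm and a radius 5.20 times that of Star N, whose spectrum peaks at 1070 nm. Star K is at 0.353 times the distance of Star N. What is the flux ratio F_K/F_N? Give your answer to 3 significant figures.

Wien's law: T_K/T_N = λ_N/λ_K = 1070/276 = 3.877.
L_K/L_N = (R_K/R_N)²(T_K/T_N)⁴ = (5.20)²(3.877)⁴ = 6108.
F_K/F_N = (L_K/L_N)/(d_K/d_N)² = 6108/(0.353)² = 4.902×10^4.

4.90×10^4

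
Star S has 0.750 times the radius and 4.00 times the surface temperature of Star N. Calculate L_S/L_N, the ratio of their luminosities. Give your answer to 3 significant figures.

From the Stefan–Boltzmann law, L ∝ R²T⁴, so
L_S/L_N = (R_S/R_N)² (T_S/T_N)⁴ = (0.750)² × (4.00)⁴ = 0.5625 × 256.0 = 144.0.

144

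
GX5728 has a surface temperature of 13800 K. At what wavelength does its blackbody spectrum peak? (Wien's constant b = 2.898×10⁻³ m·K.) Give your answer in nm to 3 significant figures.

λ_max = b/T = 2.898×10⁻³ / 13800 = 2.10×10^-7 m = 210.0 nm.

210 nm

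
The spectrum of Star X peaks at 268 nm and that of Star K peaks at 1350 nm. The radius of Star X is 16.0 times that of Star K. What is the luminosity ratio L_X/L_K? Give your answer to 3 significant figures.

1.65×10^5

Wien's law gives T ∝ 1/λ_max, so T_X/T_K = λ_K/λ_X = 1350/268 = 5.037.
Then L ∝ R²T⁴ gives L_X/L_K = (16.0)² × (5.037)⁴ = 256.0 × 643.9 = 1.648×10^5.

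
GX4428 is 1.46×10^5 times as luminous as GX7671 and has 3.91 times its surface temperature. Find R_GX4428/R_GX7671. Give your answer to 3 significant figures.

25.0

L ∝ R²T⁴ gives R ∝ √L / T², so
R_GX4428/R_GX7671 = √(1.46×10^5) / (3.91)² = 382.1 / 15.29 = 24.99.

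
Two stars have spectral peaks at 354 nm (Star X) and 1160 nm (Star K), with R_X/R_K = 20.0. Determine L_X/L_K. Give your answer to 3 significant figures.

4.61×10^4

Wien's law gives T ∝ 1/λ_max, so T_X/T_K = λ_K/λ_X = 1160/354 = 3.277.
Then L ∝ R²T⁴ gives L_X/L_K = (20.0)² × (3.277)⁴ = 400.0 × 115.3 = 4.612×10^4.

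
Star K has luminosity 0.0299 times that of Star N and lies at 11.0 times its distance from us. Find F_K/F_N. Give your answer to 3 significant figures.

2.47×10^-4

F = L/(4πd²), so F_K/F_N = (L_K/L_N) / (d_K/d_N)²
= 0.0299 / (11.0)² = 0.0299 / 121.0 = 2.471×10^-4.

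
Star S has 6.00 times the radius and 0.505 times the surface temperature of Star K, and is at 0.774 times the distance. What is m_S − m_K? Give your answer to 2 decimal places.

L_S/L_K = (6.00)²(0.505)⁴ = 2.341.
F_S/F_K = (L_S/L_K)/(d_S/d_K)² = 2.341/0.5991 = 3.908.
m_S − m_K = −2.5 log₁₀(3.908) = -1.48.

-1.48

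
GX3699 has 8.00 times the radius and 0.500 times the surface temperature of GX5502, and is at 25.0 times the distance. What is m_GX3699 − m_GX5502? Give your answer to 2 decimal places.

L_GX3699/L_GX5502 = (8.00)²(0.500)⁴ = 4.000.
F_GX3699/F_GX5502 = (L_GX3699/L_GX5502)/(d_GX3699/d_GX5502)² = 4.000/625.0 = 0.006400.
m_GX3699 − m_GX5502 = −2.5 log₁₀(0.006400) = 5.48.

5.48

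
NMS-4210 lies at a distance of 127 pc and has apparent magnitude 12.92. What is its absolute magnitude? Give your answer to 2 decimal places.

7.40

M = m − 5 log₁₀(d/10 pc) = 12.92 − 5 log₁₀(127/10)
  = 12.92 − 5 × 1.104 = 12.92 − 5.52 = 7.40.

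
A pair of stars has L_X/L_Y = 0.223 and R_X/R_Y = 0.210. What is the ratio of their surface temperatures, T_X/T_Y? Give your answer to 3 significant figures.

1.50

L ∝ R²T⁴ gives T ∝ (L/R²)^(1/4), so
T_X/T_Y = (0.223 / 0.210²)^(1/4) = (5.057)^(1/4) = 1.500.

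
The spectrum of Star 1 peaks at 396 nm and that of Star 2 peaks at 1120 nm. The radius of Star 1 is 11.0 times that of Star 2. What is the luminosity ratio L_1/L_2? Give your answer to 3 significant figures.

7.74×10^3

Wien's law gives T ∝ 1/λ_max, so T_1/T_2 = λ_2/λ_1 = 1120/396 = 2.828.
Then L ∝ R²T⁴ gives L_1/L_2 = (11.0)² × (2.828)⁴ = 121.0 × 63.99 = 7742.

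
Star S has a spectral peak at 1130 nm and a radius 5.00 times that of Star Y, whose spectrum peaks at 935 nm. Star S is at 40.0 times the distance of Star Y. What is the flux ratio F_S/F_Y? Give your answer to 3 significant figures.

Wien's law: T_S/T_Y = λ_Y/λ_S = 935/1130 = 0.8274.
L_S/L_Y = (R_S/R_Y)²(T_S/T_Y)⁴ = (5.00)²(0.8274)⁴ = 11.72.
F_S/F_Y = (L_S/L_Y)/(d_S/d_Y)² = 11.72/(40.0)² = 0.007324.

0.00732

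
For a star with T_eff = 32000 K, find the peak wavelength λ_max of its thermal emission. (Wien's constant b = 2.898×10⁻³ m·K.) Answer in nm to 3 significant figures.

λ_max = b/T = 2.898×10⁻³ / 32000 = 9.06×10^-8 m = 90.56 nm.

90.6 nm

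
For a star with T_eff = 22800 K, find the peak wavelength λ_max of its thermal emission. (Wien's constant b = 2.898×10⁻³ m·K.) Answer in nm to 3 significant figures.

127 nm

λ_max = b/T = 2.898×10⁻³ / 22800 = 1.27×10^-7 m = 127.1 nm.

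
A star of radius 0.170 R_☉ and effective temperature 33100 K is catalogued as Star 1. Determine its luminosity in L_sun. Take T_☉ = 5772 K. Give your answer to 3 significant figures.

31.3 L_sun

L/L_☉ = (R/R_☉)² (T/T_☉)⁴ = (0.170)² × (33100/5772)⁴
       = 0.02890 × (5.735)⁴ = 0.02890 × 1081 = 31.25.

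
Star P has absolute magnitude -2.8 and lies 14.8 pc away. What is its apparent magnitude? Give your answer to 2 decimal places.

-1.95

m = M + 5 log₁₀(d/10 pc) = -2.8 + 5 log₁₀(14.8/10)
  = -2.8 + 5 × 0.170 = -2.8 + 0.85 = -1.95.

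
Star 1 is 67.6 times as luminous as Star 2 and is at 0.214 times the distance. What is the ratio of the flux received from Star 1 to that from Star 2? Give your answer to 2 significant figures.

1.5×10^3

F = L/(4πd²), so F_1/F_2 = (L_1/L_2) / (d_1/d_2)²
= 67.6 / (0.214)² = 67.6 / 0.04580 = 1476.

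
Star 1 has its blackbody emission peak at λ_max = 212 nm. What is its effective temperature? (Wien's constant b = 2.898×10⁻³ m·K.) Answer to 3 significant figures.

1.37×10^4 K

T = b/λ_max = 2.898×10⁻³ / (212×10⁻⁹) = 1.367×10^4 K.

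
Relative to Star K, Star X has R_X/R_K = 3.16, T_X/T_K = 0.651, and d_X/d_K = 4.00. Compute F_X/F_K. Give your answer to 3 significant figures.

0.112

L_X/L_K = (R_X/R_K)²(T_X/T_K)⁴ = (3.16)² × (0.651)⁴ = 1.793.
F_X/F_K = (L_X/L_K)/(d_X/d_K)² = 1.793 / (4.00)² = 0.1121.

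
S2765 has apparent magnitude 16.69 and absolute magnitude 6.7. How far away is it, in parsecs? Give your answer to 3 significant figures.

m − M = 5 log₁₀(d/10 pc)
16.69 − (6.7) = 9.99 = 5 log₁₀(d/10)
d = 10 × 10^(9.99/5) = 10 × 10^1.998 = 995.4 pc.

995 pc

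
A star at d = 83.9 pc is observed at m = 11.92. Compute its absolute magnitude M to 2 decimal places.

7.30

M = m − 5 log₁₀(d/10 pc) = 11.92 − 5 log₁₀(83.9/10)
  = 11.92 − 5 × 0.924 = 11.92 − 4.62 = 7.30.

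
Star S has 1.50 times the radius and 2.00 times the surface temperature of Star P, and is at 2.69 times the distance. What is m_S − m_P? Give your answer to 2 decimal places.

L_S/L_P = (1.50)²(2.00)⁴ = 36.00.
F_S/F_P = (L_S/L_P)/(d_S/d_P)² = 36.00/7.236 = 4.975.
m_S − m_P = −2.5 log₁₀(4.975) = -1.74.

-1.74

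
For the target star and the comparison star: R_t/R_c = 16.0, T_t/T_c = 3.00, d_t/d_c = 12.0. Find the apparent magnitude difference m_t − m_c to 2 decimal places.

L_t/L_c = (16.0)²(3.00)⁴ = 2.074×10^4.
F_t/F_c = (L_t/L_c)/(d_t/d_c)² = 2.074×10^4/144.0 = 144.0.
m_t − m_c = −2.5 log₁₀(144.0) = -5.40.

-5.40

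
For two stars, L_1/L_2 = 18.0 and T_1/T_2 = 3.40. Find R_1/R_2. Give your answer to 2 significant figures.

0.37

L ∝ R²T⁴ gives R ∝ √L / T², so
R_1/R_2 = √(18.0) / (3.40)² = 4.243 / 11.56 = 0.3670.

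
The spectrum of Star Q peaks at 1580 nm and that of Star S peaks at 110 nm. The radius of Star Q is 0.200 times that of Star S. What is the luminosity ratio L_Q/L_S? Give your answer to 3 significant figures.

Wien's law gives T ∝ 1/λ_max, so T_Q/T_S = λ_S/λ_Q = 110/1580 = 0.06962.
Then L ∝ R²T⁴ gives L_Q/L_S = (0.200)² × (0.06962)⁴ = 0.04000 × 2.349×10^-5 = 9.397×10^-7.

9.40×10^-7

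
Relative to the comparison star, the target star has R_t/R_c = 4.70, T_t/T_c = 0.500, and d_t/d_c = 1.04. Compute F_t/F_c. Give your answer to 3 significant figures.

L_t/L_c = (R_t/R_c)²(T_t/T_c)⁴ = (4.70)² × (0.500)⁴ = 1.381.
F_t/F_c = (L_t/L_c)/(d_t/d_c)² = 1.381 / (1.04)² = 1.276.

1.28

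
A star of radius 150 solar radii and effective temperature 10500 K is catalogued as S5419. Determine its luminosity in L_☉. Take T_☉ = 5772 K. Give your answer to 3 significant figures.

L/L_☉ = (R/R_☉)² (T/T_☉)⁴ = (150)² × (10500/5772)⁴
       = 2.250×10^4 × (1.819)⁴ = 2.250×10^4 × 10.95 = 2.464×10^5.

2.46×10^5 L_☉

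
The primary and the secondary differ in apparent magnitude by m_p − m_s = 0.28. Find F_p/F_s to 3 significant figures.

F_p/F_s = 10^(−(m_p − m_s)/2.5) = 10^(-0.28/2.5) = 10^-0.112 = 0.7727.

0.773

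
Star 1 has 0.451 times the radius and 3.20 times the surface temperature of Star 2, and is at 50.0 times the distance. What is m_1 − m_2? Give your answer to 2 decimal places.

L_1/L_2 = (0.451)²(3.20)⁴ = 21.33.
F_1/F_2 = (L_1/L_2)/(d_1/d_2)² = 21.33/2500 = 0.008531.
m_1 − m_2 = −2.5 log₁₀(0.008531) = 5.17.

5.17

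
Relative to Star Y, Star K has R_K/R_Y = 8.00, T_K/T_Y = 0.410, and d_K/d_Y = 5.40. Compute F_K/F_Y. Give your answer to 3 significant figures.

L_K/L_Y = (R_K/R_Y)²(T_K/T_Y)⁴ = (8.00)² × (0.410)⁴ = 1.808.
F_K/F_Y = (L_K/L_Y)/(d_K/d_Y)² = 1.808 / (5.40)² = 0.06202.

0.0620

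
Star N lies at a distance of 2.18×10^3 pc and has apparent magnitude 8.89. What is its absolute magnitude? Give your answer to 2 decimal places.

M = m − 5 log₁₀(d/10 pc) = 8.89 − 5 log₁₀(2.18×10^3/10)
  = 8.89 − 5 × 2.338 = 8.89 − 11.69 = -2.80.

-2.80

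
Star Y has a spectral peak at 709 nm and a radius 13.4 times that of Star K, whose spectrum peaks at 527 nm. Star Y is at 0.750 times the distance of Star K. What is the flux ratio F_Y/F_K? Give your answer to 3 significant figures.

Wien's law: T_Y/T_K = λ_K/λ_Y = 527/709 = 0.7433.
L_Y/L_K = (R_Y/R_K)²(T_Y/T_K)⁴ = (13.4)²(0.7433)⁴ = 54.81.
F_Y/F_K = (L_Y/L_K)/(d_Y/d_K)² = 54.81/(0.750)² = 97.44.

97.4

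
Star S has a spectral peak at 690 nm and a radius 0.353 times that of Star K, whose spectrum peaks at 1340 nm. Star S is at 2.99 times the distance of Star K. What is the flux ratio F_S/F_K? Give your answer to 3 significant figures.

0.198

Wien's law: T_S/T_K = λ_K/λ_S = 1340/690 = 1.942.
L_S/L_K = (R_S/R_K)²(T_S/T_K)⁴ = (0.353)²(1.942)⁴ = 1.772.
F_S/F_K = (L_S/L_K)/(d_S/d_K)² = 1.772/(2.99)² = 0.1983.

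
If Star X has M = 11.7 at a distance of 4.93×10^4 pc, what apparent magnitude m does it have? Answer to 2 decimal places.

m = M + 5 log₁₀(d/10 pc) = 11.7 + 5 log₁₀(4.93×10^4/10)
  = 11.7 + 5 × 3.693 = 11.7 + 18.46 = 30.16.

30.16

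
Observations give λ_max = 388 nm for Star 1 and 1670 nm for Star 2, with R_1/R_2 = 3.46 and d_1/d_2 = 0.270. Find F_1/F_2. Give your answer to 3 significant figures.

Wien's law: T_1/T_2 = λ_2/λ_1 = 1670/388 = 4.304.
L_1/L_2 = (R_1/R_2)²(T_1/T_2)⁴ = (3.46)²(4.304)⁴ = 4109.
F_1/F_2 = (L_1/L_2)/(d_1/d_2)² = 4109/(0.270)² = 5.636×10^4.

5.64×10^4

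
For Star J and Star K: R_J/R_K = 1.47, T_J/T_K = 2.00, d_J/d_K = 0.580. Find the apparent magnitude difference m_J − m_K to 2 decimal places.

L_J/L_K = (1.47)²(2.00)⁴ = 34.57.
F_J/F_K = (L_J/L_K)/(d_J/d_K)² = 34.57/0.3364 = 102.8.
m_J − m_K = −2.5 log₁₀(102.8) = -5.03.

-5.03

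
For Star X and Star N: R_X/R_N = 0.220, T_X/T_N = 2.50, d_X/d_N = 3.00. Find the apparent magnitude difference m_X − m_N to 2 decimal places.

L_X/L_N = (0.220)²(2.50)⁴ = 1.891.
F_X/F_N = (L_X/L_N)/(d_X/d_N)² = 1.891/9.000 = 0.2101.
m_X − m_N = −2.5 log₁₀(0.2101) = 1.69.

1.69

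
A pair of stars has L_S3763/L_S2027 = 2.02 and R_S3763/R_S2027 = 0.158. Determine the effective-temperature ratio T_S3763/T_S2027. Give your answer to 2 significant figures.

L ∝ R²T⁴ gives T ∝ (L/R²)^(1/4), so
T_S3763/T_S2027 = (2.02 / 0.158²)^(1/4) = (80.92)^(1/4) = 2.999.

3.0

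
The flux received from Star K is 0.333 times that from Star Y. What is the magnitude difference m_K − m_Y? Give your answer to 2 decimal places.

m_K − m_Y = −2.5 log₁₀(F_K/F_Y) = −2.5 log₁₀(0.333) = −2.5 × (-0.478) = 1.194.

1.19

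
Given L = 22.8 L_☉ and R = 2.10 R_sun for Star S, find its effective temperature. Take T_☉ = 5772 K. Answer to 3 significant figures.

8.70×10^3 K

T/T_☉ = (L/L_☉)^(1/4) / (R/R_☉)^(1/2)
T = 5772 × (22.8)^(1/4) / √(2.10) = 5772 × 2.185 / 1.449 = 8704 K.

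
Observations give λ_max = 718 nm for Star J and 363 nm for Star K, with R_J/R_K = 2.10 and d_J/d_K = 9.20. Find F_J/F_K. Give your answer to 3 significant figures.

0.00340

Wien's law: T_J/T_K = λ_K/λ_J = 363/718 = 0.5056.
L_J/L_K = (R_J/R_K)²(T_J/T_K)⁴ = (2.10)²(0.5056)⁴ = 0.2881.
F_J/F_K = (L_J/L_K)/(d_J/d_K)² = 0.2881/(9.20)² = 0.003404.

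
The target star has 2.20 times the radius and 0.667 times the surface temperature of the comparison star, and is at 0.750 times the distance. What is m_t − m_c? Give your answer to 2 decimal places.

L_t/L_c = (2.20)²(0.667)⁴ = 0.9580.
F_t/F_c = (L_t/L_c)/(d_t/d_c)² = 0.9580/0.5625 = 1.703.
m_t − m_c = −2.5 log₁₀(1.703) = -0.58.

-0.58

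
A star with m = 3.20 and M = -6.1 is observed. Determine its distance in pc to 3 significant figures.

724 pc

m − M = 5 log₁₀(d/10 pc)
3.20 − (-6.1) = 9.30 = 5 log₁₀(d/10)
d = 10 × 10^(9.30/5) = 10 × 10^1.860 = 724.4 pc.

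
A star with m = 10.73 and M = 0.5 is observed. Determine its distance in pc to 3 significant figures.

m − M = 5 log₁₀(d/10 pc)
10.73 − (0.5) = 10.23 = 5 log₁₀(d/10)
d = 10 × 10^(10.23/5) = 10 × 10^2.046 = 1112 pc.

1.11×10^3 pc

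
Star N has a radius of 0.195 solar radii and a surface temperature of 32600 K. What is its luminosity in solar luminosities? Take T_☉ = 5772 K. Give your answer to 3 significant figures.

38.7 solar luminosities

L/L_☉ = (R/R_☉)² (T/T_☉)⁴ = (0.195)² × (32600/5772)⁴
       = 0.03803 × (5.648)⁴ = 0.03803 × 1018 = 38.69.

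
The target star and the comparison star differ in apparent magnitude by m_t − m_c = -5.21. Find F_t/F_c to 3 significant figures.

121

F_t/F_c = 10^(−(m_t − m_c)/2.5) = 10^(5.21/2.5) = 10^2.084 = 121.3.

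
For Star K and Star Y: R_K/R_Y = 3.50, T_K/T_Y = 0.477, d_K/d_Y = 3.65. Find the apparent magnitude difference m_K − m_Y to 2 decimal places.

3.31

L_K/L_Y = (3.50)²(0.477)⁴ = 0.6342.
F_K/F_Y = (L_K/L_Y)/(d_K/d_Y)² = 0.6342/13.32 = 0.04760.
m_K − m_Y = −2.5 log₁₀(0.04760) = 3.31.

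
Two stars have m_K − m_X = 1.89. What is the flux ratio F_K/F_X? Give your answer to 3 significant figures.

0.175

F_K/F_X = 10^(−(m_K − m_X)/2.5) = 10^(-1.89/2.5) = 10^-0.756 = 0.1754.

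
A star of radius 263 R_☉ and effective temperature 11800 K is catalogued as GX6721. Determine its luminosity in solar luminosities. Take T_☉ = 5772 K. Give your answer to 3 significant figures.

L/L_☉ = (R/R_☉)² (T/T_☉)⁴ = (263)² × (11800/5772)⁴
       = 6.917×10^4 × (2.044)⁴ = 6.917×10^4 × 17.47 = 1.208×10^6.

1.21×10^6 solar luminosities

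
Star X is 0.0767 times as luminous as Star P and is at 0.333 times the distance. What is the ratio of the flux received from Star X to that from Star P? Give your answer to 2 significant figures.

F = L/(4πd²), so F_X/F_P = (L_X/L_P) / (d_X/d_P)²
= 0.0767 / (0.333)² = 0.0767 / 0.1109 = 0.6917.

0.69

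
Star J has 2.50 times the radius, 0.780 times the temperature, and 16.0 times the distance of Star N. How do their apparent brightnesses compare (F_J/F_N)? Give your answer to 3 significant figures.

L_J/L_N = (R_J/R_N)²(T_J/T_N)⁴ = (2.50)² × (0.780)⁴ = 2.313.
F_J/F_N = (L_J/L_N)/(d_J/d_N)² = 2.313 / (16.0)² = 0.009037.

0.00904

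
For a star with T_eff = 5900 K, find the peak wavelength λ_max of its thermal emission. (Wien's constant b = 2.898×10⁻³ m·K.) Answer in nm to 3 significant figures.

491 nm

λ_max = b/T = 2.898×10⁻³ / 5900 = 4.91×10^-7 m = 491.2 nm.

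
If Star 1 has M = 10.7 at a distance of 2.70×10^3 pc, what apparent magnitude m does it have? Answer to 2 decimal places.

m = M + 5 log₁₀(d/10 pc) = 10.7 + 5 log₁₀(2.70×10^3/10)
  = 10.7 + 5 × 2.431 = 10.7 + 12.16 = 22.86.

22.86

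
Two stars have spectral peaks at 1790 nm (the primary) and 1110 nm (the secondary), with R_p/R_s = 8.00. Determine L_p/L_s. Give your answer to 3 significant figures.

9.46

Wien's law gives T ∝ 1/λ_max, so T_p/T_s = λ_s/λ_p = 1110/1790 = 0.6201.
Then L ∝ R²T⁴ gives L_p/L_s = (8.00)² × (0.6201)⁴ = 64.00 × 0.1479 = 9.464.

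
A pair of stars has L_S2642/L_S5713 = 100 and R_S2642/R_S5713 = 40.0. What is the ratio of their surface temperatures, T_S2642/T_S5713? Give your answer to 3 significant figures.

L ∝ R²T⁴ gives T ∝ (L/R²)^(1/4), so
T_S2642/T_S5713 = (100 / 40.0²)^(1/4) = (0.06250)^(1/4) = 0.5000.

0.500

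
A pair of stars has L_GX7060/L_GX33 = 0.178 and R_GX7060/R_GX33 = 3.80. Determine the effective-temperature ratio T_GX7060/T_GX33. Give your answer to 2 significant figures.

0.33

L ∝ R²T⁴ gives T ∝ (L/R²)^(1/4), so
T_GX7060/T_GX33 = (0.178 / 3.80²)^(1/4) = (0.01233)^(1/4) = 0.3332.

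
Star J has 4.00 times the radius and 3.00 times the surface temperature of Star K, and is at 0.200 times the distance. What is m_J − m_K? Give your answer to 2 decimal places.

-11.28

L_J/L_K = (4.00)²(3.00)⁴ = 1296.
F_J/F_K = (L_J/L_K)/(d_J/d_K)² = 1296/0.04000 = 3.240×10^4.
m_J − m_K = −2.5 log₁₀(3.240×10^4) = -11.28.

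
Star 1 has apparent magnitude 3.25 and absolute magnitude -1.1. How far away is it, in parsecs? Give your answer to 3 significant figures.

74.1 pc

m − M = 5 log₁₀(d/10 pc)
3.25 − (-1.1) = 4.35 = 5 log₁₀(d/10)
d = 10 × 10^(4.35/5) = 10 × 10^0.870 = 74.13 pc.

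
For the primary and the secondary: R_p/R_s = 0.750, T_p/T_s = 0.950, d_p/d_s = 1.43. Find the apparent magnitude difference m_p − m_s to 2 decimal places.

1.62

L_p/L_s = (0.750)²(0.950)⁴ = 0.4582.
F_p/F_s = (L_p/L_s)/(d_p/d_s)² = 0.4582/2.045 = 0.2240.
m_p − m_s = −2.5 log₁₀(0.2240) = 1.62.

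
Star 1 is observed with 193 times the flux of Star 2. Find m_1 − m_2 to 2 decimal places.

m_1 − m_2 = −2.5 log₁₀(F_1/F_2) = −2.5 log₁₀(193) = −2.5 × (2.286) = -5.714.

-5.71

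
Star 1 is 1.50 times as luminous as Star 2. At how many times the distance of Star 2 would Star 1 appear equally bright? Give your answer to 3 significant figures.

1.22

Equal flux requires L_1/d_1² = L_2/d_2², so d_1/d_2 = √(L_1/L_2)
= √(1.50) = 1.225.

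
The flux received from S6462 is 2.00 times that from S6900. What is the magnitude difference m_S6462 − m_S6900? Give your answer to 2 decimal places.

m_S6462 − m_S6900 = −2.5 log₁₀(F_S6462/F_S6900) = −2.5 log₁₀(2.00) = −2.5 × (0.301) = -0.753.

-0.75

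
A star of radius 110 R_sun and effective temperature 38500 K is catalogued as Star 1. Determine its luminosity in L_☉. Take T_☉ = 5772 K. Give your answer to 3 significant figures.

2.40×10^7 L_☉

L/L_☉ = (R/R_☉)² (T/T_☉)⁴ = (110)² × (38500/5772)⁴
       = 1.210×10^4 × (6.670)⁴ = 1.210×10^4 × 1979 = 2.395×10^7.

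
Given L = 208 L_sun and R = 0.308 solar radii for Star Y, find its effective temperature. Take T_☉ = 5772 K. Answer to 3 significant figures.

3.95×10^4 K

T/T_☉ = (L/L_☉)^(1/4) / (R/R_☉)^(1/2)
T = 5772 × (208)^(1/4) / √(0.308) = 5772 × 3.798 / 0.5550 = 3.950×10^4 K.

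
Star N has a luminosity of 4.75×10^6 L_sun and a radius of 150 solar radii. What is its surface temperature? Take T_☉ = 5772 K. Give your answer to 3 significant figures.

T/T_☉ = (L/L_☉)^(1/4) / (R/R_☉)^(1/2)
T = 5772 × (4.75×10^6)^(1/4) / √(150) = 5772 × 46.68 / 12.25 = 2.200×10^4 K.

2.20×10^4 K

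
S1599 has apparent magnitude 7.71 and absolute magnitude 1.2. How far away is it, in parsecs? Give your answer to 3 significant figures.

m − M = 5 log₁₀(d/10 pc)
7.71 − (1.2) = 6.51 = 5 log₁₀(d/10)
d = 10 × 10^(6.51/5) = 10 × 10^1.302 = 200.4 pc.

200 pc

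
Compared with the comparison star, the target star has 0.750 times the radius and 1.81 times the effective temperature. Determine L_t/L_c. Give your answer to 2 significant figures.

6.0

From the Stefan–Boltzmann law, L ∝ R²T⁴, so
L_t/L_c = (R_t/R_c)² (T_t/T_c)⁴ = (0.750)² × (1.81)⁴ = 0.5625 × 10.73 = 6.037.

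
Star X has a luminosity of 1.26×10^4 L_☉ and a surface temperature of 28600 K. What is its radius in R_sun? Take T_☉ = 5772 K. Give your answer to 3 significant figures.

R/R_☉ = √(L/L_☉) / (T/T_☉)² = √(1.26×10^4) / (4.955)²
       = 112.2 / 24.55 = 4.572.

4.57 R_sun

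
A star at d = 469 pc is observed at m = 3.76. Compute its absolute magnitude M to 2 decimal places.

-4.60

M = m − 5 log₁₀(d/10 pc) = 3.76 − 5 log₁₀(469/10)
  = 3.76 − 5 × 1.671 = 3.76 − 8.36 = -4.60.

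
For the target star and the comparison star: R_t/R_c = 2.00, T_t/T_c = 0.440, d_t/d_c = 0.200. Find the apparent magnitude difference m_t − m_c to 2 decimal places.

L_t/L_c = (2.00)²(0.440)⁴ = 0.1499.
F_t/F_c = (L_t/L_c)/(d_t/d_c)² = 0.1499/0.04000 = 3.748.
m_t − m_c = −2.5 log₁₀(3.748) = -1.43.

-1.43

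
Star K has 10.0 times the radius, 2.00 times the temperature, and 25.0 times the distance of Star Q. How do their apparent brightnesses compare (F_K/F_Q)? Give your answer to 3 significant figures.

2.56

L_K/L_Q = (R_K/R_Q)²(T_K/T_Q)⁴ = (10.0)² × (2.00)⁴ = 1600.
F_K/F_Q = (L_K/L_Q)/(d_K/d_Q)² = 1600 / (25.0)² = 2.560.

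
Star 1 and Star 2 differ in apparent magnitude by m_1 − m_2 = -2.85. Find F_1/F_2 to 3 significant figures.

F_1/F_2 = 10^(−(m_1 − m_2)/2.5) = 10^(2.85/2.5) = 10^1.140 = 13.80.

13.8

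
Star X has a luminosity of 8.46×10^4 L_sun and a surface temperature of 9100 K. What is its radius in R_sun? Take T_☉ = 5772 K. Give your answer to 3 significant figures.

R/R_☉ = √(L/L_☉) / (T/T_☉)² = √(8.46×10^4) / (1.577)²
       = 290.9 / 2.486 = 117.0.

117 R_sun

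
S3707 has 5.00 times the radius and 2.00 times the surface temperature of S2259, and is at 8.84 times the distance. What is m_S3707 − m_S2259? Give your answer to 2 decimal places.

-1.77

L_S3707/L_S2259 = (5.00)²(2.00)⁴ = 400.0.
F_S3707/F_S2259 = (L_S3707/L_S2259)/(d_S3707/d_S2259)² = 400.0/78.15 = 5.119.
m_S3707 − m_S2259 = −2.5 log₁₀(5.119) = -1.77.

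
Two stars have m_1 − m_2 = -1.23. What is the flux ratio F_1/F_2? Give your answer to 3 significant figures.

F_1/F_2 = 10^(−(m_1 − m_2)/2.5) = 10^(1.23/2.5) = 10^0.492 = 3.105.

3.10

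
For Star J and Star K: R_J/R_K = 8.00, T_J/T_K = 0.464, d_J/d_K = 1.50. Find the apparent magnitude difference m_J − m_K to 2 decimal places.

L_J/L_K = (8.00)²(0.464)⁴ = 2.967.
F_J/F_K = (L_J/L_K)/(d_J/d_K)² = 2.967/2.250 = 1.318.
m_J − m_K = −2.5 log₁₀(1.318) = -0.30.

-0.30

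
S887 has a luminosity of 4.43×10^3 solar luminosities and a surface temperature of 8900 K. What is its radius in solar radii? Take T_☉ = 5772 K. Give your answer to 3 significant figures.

R/R_☉ = √(L/L_☉) / (T/T_☉)² = √(4.43×10^3) / (1.542)²
       = 66.56 / 2.378 = 27.99.

28.0 solar radii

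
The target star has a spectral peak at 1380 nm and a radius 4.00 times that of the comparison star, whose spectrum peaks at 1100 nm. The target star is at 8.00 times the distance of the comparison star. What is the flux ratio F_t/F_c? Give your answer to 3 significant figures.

0.101

Wien's law: T_t/T_c = λ_c/λ_t = 1100/1380 = 0.7971.
L_t/L_c = (R_t/R_c)²(T_t/T_c)⁴ = (4.00)²(0.7971)⁴ = 6.459.
F_t/F_c = (L_t/L_c)/(d_t/d_c)² = 6.459/(8.00)² = 0.1009.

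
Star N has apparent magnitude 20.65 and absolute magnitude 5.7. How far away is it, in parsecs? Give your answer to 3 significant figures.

m − M = 5 log₁₀(d/10 pc)
20.65 − (5.7) = 14.95 = 5 log₁₀(d/10)
d = 10 × 10^(14.95/5) = 10 × 10^2.990 = 9772 pc.

9.77×10^3 pc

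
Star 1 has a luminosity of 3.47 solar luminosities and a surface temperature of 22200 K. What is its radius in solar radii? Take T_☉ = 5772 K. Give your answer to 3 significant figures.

R/R_☉ = √(L/L_☉) / (T/T_☉)² = √(3.47) / (3.846)²
       = 1.863 / 14.79 = 0.1259.

0.126 solar radii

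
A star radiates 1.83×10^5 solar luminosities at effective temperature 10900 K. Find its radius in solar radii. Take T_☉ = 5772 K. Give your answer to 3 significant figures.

120 solar radii

R/R_☉ = √(L/L_☉) / (T/T_☉)² = √(1.83×10^5) / (1.888)²
       = 427.8 / 3.566 = 120.0.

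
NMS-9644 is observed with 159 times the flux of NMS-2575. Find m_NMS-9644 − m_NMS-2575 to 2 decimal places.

m_NMS-9644 − m_NMS-2575 = −2.5 log₁₀(F_NMS-9644/F_NMS-2575) = −2.5 log₁₀(159) = −2.5 × (2.201) = -5.503.

-5.50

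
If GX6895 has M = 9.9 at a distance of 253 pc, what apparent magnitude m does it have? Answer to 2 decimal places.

m = M + 5 log₁₀(d/10 pc) = 9.9 + 5 log₁₀(253/10)
  = 9.9 + 5 × 1.403 = 9.9 + 7.02 = 16.92.

16.92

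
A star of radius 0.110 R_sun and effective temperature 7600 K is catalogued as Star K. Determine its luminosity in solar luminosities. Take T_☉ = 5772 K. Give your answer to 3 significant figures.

0.0364 solar luminosities

L/L_☉ = (R/R_☉)² (T/T_☉)⁴ = (0.110)² × (7600/5772)⁴
       = 0.01210 × (1.317)⁴ = 0.01210 × 3.006 = 0.03637.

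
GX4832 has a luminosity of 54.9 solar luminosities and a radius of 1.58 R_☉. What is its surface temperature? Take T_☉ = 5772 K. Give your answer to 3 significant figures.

1.25×10^4 K

T/T_☉ = (L/L_☉)^(1/4) / (R/R_☉)^(1/2)
T = 5772 × (54.9)^(1/4) / √(1.58) = 5772 × 2.722 / 1.257 = 1.250×10^4 K.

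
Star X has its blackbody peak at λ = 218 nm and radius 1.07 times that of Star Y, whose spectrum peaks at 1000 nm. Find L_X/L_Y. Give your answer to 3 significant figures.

507

Wien's law gives T ∝ 1/λ_max, so T_X/T_Y = λ_Y/λ_X = 1000/218 = 4.587.
Then L ∝ R²T⁴ gives L_X/L_Y = (1.07)² × (4.587)⁴ = 1.145 × 442.8 = 506.9.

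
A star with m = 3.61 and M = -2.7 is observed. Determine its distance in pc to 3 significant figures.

m − M = 5 log₁₀(d/10 pc)
3.61 − (-2.7) = 6.31 = 5 log₁₀(d/10)
d = 10 × 10^(6.31/5) = 10 × 10^1.262 = 182.8 pc.

183 pc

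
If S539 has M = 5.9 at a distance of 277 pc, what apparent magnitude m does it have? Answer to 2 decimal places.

m = M + 5 log₁₀(d/10 pc) = 5.9 + 5 log₁₀(277/10)
  = 5.9 + 5 × 1.442 = 5.9 + 7.21 = 13.11.

13.11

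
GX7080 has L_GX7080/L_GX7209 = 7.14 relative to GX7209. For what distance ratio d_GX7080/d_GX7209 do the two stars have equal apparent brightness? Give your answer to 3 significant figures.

2.67

Equal flux requires L_GX7080/d_GX7080² = L_GX7209/d_GX7209², so d_GX7080/d_GX7209 = √(L_GX7080/L_GX7209)
= √(7.14) = 2.672.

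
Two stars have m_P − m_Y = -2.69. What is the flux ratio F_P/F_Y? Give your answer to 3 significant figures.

11.9

F_P/F_Y = 10^(−(m_P − m_Y)/2.5) = 10^(2.69/2.5) = 10^1.076 = 11.91.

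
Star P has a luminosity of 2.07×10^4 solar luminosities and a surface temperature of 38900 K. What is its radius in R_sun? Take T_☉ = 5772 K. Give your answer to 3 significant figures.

R/R_☉ = √(L/L_☉) / (T/T_☉)² = √(2.07×10^4) / (6.739)²
       = 143.9 / 45.42 = 3.168.

3.17 R_sun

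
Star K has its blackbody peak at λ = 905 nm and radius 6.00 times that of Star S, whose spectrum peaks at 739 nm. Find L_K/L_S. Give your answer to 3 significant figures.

16.0

Wien's law gives T ∝ 1/λ_max, so T_K/T_S = λ_S/λ_K = 739/905 = 0.8166.
Then L ∝ R²T⁴ gives L_K/L_S = (6.00)² × (0.8166)⁴ = 36.00 × 0.4446 = 16.01.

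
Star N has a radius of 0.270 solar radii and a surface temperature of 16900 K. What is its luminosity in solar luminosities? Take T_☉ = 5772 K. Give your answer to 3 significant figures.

L/L_☉ = (R/R_☉)² (T/T_☉)⁴ = (0.270)² × (16900/5772)⁴
       = 0.07290 × (2.928)⁴ = 0.07290 × 73.49 = 5.358.

5.36 solar luminosities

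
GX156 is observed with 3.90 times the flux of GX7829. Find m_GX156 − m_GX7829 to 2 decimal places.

-1.48

m_GX156 − m_GX7829 = −2.5 log₁₀(F_GX156/F_GX7829) = −2.5 log₁₀(3.90) = −2.5 × (0.591) = -1.478.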